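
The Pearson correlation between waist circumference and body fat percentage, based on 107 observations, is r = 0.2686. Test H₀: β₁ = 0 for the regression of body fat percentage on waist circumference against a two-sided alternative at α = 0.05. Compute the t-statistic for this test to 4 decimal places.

t = 2.8573

t = r·√(n − 2)/√(1 − r²) = 0.2686·√105/√0.927854 = 2.8573.
df = n − 2 = 105.
Two-sided p ≈ 0.0052, which is < 0.05, so reject H₀.
There is evidence of a linear association between waist circumference and body fat percentage.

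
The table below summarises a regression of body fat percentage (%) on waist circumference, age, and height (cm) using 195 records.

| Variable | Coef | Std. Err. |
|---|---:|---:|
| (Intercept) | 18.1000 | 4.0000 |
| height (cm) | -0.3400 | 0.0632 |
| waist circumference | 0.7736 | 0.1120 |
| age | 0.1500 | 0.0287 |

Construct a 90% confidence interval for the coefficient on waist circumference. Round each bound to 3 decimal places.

(0.588, 0.959)

Read off: b = 0.7736, SE = 0.1120 for waist circumference.
df = n − k − 1 = 195 − 3 − 1 = 191.
t* = t_{0.05, 191} = 1.652871.
Margin = t* × SE = 1.652871 × 0.1120 = 0.18512.
CI: 0.7736 ± 0.18512 → (0.588, 0.959).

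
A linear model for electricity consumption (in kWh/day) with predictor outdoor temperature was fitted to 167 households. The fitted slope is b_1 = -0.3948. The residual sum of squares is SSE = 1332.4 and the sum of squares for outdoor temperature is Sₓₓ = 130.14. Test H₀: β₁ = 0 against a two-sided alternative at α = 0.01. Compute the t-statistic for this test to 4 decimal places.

t = -1.5849

MSE = SSE/(n − 2) = 1332.4/165 = 8.07515.
SE(b_1) = √(MSE/Sₓₓ) = √(8.07515/130.14) = 0.249098.
t = -0.3948 / 0.249098 = -1.5849.
df = n − 2 = 165.
Two-sided p ≈ 0.1149, which is ≥ 0.01, so fail to reject H₀.
The data do not give significant evidence of an association between outdoor temperature and electricity consumption.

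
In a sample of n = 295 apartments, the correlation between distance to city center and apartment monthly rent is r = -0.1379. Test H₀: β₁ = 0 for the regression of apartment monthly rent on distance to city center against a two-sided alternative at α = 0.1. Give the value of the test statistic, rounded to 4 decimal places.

t = r·√(n − 2)/√(1 − r²) = -0.1379·√293/√0.980984 = -2.3832.
df = n − 2 = 293.
Two-sided p ≈ 0.0178, which is < 0.1, so reject H₀.
There is evidence of a linear association between distance to city center and apartment monthly rent.

t = -2.3832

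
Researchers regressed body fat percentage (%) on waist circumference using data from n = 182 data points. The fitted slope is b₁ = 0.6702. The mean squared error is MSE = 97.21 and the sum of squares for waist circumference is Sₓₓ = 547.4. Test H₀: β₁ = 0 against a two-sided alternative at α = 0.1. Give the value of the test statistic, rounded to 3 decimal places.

SE(b₁) = √(MSE/Sₓₓ) = √(97.21/547.4) = 0.421408.
t = 0.6702 / 0.421408 = 1.590.
df = n − 2 = 180.
Two-sided p ≈ 0.1135, which is ≥ 0.1, so fail to reject H₀.
The data do not give significant evidence of an association between waist circumference and body fat percentage.

t = 1.590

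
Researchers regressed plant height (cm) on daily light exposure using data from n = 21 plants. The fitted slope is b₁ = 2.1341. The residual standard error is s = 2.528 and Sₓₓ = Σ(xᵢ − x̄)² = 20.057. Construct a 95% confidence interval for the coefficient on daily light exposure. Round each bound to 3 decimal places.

SE(b₁) = s/√Sₓₓ = 2.528/√20.057 = 0.564474.
df = n − 2 = 19.
t* = t_{0.025, 19} = 2.093024.
Margin = t* × SE = 2.093024 × 0.564474 = 1.18146.
CI: 2.1341 ± 1.18146 → (0.953, 3.316).
With 95% confidence, each one-unit increase in daily light exposure is associated with a change of between 0.953 and 3.316 cm in plant height.

(0.953, 3.316)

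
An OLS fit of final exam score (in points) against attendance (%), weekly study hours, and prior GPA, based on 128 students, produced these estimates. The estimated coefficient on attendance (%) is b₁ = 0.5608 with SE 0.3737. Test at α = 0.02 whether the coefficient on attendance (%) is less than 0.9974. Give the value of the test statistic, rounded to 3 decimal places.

t = -1.168

H₀: β₁ = 0.9974 vs H₁: β₁ < 0.9974.
t = (b₁ − β₁⁰)/SE = (0.5608 − 0.9974) / 0.3737 = -1.168.
df = n − k − 1 = 128 − 3 − 1 = 124.
One-sided p ≈ 0.1225, which is ≥ 0.02, so fail to reject H₀.
The data do not give significant evidence that the true slope on attendance (%) is below 0.9974 points per unit, holding the other predictors fixed.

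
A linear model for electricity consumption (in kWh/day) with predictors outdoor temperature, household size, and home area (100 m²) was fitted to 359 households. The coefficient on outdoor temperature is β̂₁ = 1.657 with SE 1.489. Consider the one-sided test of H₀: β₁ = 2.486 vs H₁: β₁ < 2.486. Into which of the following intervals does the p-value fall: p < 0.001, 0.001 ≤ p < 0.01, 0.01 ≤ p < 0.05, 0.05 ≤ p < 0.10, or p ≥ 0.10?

p ≥ 0.10

t = (1.657 − 2.486) / 1.489 = -0.557.
df = n − k − 1 = 359 − 3 − 1 = 355.
One-sided p = P(T_{355} < t) ≈ 0.2890.
So p ≥ 0.10.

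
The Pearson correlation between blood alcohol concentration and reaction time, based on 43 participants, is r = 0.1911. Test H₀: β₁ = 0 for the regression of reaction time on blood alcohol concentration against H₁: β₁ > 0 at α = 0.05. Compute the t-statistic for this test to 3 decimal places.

t = r·√(n − 2)/√(1 − r²) = 0.1911·√41/√0.963481 = 1.247.
df = n − 2 = 41.
One-sided p ≈ 0.1098, which is ≥ 0.05, so fail to reject H₀.
The data do not give significant evidence of a linear association between blood alcohol concentration and reaction time.

t = 1.247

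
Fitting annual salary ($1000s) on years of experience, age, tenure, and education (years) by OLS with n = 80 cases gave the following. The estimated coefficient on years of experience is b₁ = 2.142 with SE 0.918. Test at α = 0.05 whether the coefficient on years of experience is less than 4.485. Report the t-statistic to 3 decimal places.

H₀: β₁ = 4.485 vs H₁: β₁ < 4.485.
t = (b₁ − β₁⁰)/SE = (2.142 − 4.485) / 0.918 = -2.552.
df = n − k − 1 = 80 − 4 − 1 = 75.
One-sided p ≈ 0.0064, which is < 0.05, so reject H₀.
There is evidence that the true slope on years of experience is below 4.485 $1000s per unit, holding the other predictors fixed.

t = -2.552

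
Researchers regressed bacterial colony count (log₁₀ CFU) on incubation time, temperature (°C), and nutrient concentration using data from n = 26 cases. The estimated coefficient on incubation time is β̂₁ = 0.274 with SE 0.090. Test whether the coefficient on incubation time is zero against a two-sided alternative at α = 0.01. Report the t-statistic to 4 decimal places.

t = 3.0444

H₀: β₁ = 0 vs H₁: β₁ ≠ 0.
t = (β̂₁ − β₁⁰)/SE = 0.274 / 0.090 = 3.0444.
df = n − k − 1 = 26 − 3 − 1 = 22.
Two-sided p ≈ 0.0059, which is < 0.01, so reject H₀.
There is evidence that incubation time is associated with bacterial colony count, holding the other predictors fixed.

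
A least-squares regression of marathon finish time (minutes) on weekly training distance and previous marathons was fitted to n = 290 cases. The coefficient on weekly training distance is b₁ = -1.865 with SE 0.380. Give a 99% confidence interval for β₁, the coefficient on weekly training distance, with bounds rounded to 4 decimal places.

df = n − k − 1 = 290 − 2 − 1 = 287.
t* = t_{0.005, 287} = 2.593068.
Margin = t* × SE = 2.593068 × 0.380 = 0.985366.
CI: -1.865 ± 0.985366 → (-2.8504, -0.8796).
With 99% confidence, each one-unit increase in weekly training distance is associated with a change of between -2.8504 and -0.8796 minutes in marathon finish time, holding the other predictors fixed.

(-2.8504, -0.8796)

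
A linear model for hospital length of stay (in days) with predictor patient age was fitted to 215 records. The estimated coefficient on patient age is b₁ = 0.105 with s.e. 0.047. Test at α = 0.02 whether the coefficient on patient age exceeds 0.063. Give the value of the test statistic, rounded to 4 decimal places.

H₀: β₁ = 0.063 vs H₁: β₁ > 0.063.
t = (b₁ − β₁⁰)/SE = (0.105 − 0.063) / 0.047 = 0.8936.
df = n − 2 = 215 − 2 = 213.
One-sided p ≈ 0.1863, which is ≥ 0.02, so fail to reject H₀.
The data do not give significant evidence that the true slope on patient age exceeds 0.063 days per unit.

t = 0.8936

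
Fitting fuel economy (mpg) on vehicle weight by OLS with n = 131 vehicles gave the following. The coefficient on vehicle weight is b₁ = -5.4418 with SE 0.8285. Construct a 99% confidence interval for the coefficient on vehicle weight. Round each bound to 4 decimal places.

df = n − 2 = 131 − 2 = 129.
t* = t_{0.005, 129} = 2.614479.
Margin = t* × SE = 2.614479 × 0.8285 = 2.166096.
CI: -5.4418 ± 2.166096 → (-7.6079, -3.2757).
With 99% confidence, each one-unit increase in vehicle weight is associated with a change of between -7.6079 and -3.2757 mpg in fuel economy.

(-7.6079, -3.2757)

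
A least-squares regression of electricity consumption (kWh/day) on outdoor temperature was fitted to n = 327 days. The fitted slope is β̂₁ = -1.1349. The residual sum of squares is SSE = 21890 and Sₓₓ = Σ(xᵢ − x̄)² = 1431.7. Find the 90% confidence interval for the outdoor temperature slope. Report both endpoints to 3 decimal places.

MSE = SSE/(n − 2) = 21890/325 = 67.3538.
SE(β̂₁) = √(MSE/Sₓₓ) = √(67.3538/1431.7) = 0.216898.
df = n − 2 = 325.
t* = t_{0.05, 325} = 1.649556.
Margin = t* × SE = 1.649556 × 0.216898 = 0.35779.
CI: -1.1349 ± 0.35779 → (-1.493, -0.777).
With 90% confidence, each one-unit increase in outdoor temperature is associated with a change of between -1.493 and -0.777 kWh/day in electricity consumption.

(-1.493, -0.777)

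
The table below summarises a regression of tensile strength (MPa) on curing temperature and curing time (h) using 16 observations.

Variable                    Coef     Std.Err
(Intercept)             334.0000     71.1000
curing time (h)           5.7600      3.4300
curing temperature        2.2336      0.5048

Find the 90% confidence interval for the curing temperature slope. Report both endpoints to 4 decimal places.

(1.3396, 3.1276)

Read off: b = 2.2336, SE = 0.5048 for curing temperature.
df = n − k − 1 = 16 − 2 − 1 = 13.
t* = t_{0.05, 13} = 1.770933.
Margin = t* × SE = 1.770933 × 0.5048 = 0.893967.
CI: 2.2336 ± 0.893967 → (1.3396, 3.1276).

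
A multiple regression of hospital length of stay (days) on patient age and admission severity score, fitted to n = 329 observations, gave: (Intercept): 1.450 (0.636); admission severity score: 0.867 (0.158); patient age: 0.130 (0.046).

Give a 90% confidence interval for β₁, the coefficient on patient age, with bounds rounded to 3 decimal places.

(0.054, 0.206)

Read off: b = 0.130, SE = 0.046 for patient age.
df = n − k − 1 = 329 − 2 − 1 = 326.
t* = t_{0.05, 326} = 1.649541.
Margin = t* × SE = 1.649541 × 0.046 = 0.07588.
CI: 0.130 ± 0.07588 → (0.054, 0.206).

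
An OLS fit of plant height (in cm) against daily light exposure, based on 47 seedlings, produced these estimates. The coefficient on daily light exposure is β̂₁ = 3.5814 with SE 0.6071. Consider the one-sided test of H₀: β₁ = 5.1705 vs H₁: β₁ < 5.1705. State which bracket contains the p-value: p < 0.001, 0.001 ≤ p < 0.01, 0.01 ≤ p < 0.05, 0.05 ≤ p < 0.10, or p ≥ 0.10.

0.001 ≤ p < 0.01

t = (3.5814 − 5.1705) / 0.6071 = -2.618.
df = n − 2 = 47 − 2 = 45.
One-sided p = P(T_{45} < t) ≈ 0.0060.
So 0.001 ≤ p < 0.01.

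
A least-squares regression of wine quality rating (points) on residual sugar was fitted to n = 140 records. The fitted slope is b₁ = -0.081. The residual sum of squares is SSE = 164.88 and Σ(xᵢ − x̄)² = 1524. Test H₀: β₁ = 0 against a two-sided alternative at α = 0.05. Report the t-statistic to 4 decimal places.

MSE = SSE/(n − 2) = 164.88/138 = 1.19478.
SE(b₁) = √(MSE/Sₓₓ) = √(1.19478/1524) = 0.0279996.
t = -0.081 / 0.0279996 = -2.8929.
df = n − 2 = 138.
Two-sided p ≈ 0.0044, which is < 0.05, so reject H₀.
There is evidence that residual sugar is associated with wine quality rating.

t = -2.8929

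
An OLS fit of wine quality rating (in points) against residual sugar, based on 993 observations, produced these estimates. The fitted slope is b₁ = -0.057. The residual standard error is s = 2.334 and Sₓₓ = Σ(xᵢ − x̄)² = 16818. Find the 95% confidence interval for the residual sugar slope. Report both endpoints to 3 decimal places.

(-0.092, -0.022)

SE(b₁) = s/√Sₓₓ = 2.334/√16818 = 0.0179976.
df = n − 2 = 991.
t* = t_{0.025, 991} = 1.962361.
Margin = t* × SE = 1.962361 × 0.0179976 = 0.03532.
CI: -0.057 ± 0.03532 → (-0.092, -0.022).
With 95% confidence, each one-unit increase in residual sugar is associated with a change of between -0.092 and -0.022 points in wine quality rating.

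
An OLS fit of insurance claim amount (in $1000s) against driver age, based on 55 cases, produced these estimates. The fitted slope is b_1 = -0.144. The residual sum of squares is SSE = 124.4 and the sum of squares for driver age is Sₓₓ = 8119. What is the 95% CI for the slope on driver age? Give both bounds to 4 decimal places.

MSE = SSE/(n − 2) = 124.4/53 = 2.34717.
SE(b_1) = √(MSE/Sₓₓ) = √(2.34717/8119) = 0.0170028.
df = n − 2 = 53.
t* = t_{0.025, 53} = 2.005746.
Margin = t* × SE = 2.005746 × 0.0170028 = 0.034103.
CI: -0.144 ± 0.034103 → (-0.1781, -0.1099).
With 95% confidence, each one-unit increase in driver age is associated with a change of between -0.1781 and -0.1099 $1000s in insurance claim amount.

(-0.1781, -0.1099)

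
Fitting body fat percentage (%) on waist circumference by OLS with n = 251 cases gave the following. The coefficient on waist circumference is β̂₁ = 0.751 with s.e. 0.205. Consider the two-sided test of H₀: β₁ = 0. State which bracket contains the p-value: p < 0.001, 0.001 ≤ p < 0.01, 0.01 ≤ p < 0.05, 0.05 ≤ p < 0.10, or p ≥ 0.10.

p < 0.001

t = 0.751 / 0.205 = 3.663.
df = n − 2 = 251 − 2 = 249.
Two-sided p = 2·P(T_{249} > |t|) ≈ 0.0003.
So p < 0.001.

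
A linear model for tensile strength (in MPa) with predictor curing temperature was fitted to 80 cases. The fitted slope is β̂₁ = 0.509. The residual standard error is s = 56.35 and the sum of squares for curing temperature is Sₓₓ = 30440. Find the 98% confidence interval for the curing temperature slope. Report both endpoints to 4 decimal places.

(-0.2581, 1.2761)

SE(β̂₁) = s/√Sₓₓ = 56.35/√30440 = 0.322977.
df = n − 2 = 78.
t* = t_{0.01, 78} = 2.375111.
Margin = t* × SE = 2.375111 × 0.322977 = 0.767106.
CI: 0.509 ± 0.767106 → (-0.2581, 1.2761).
With 98% confidence, each one-unit increase in curing temperature is associated with a change of between -0.2581 and 1.2761 MPa in tensile strength.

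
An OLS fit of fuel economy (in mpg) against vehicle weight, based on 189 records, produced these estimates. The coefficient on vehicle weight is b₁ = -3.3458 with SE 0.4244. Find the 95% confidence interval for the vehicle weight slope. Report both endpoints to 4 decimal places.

(-4.1830, -2.5086)

df = n − 2 = 189 − 2 = 187.
t* = t_{0.025, 187} = 1.972731.
Margin = t* × SE = 1.972731 × 0.4244 = 0.837227.
CI: -3.3458 ± 0.837227 → (-4.1830, -2.5086).
With 95% confidence, each one-unit increase in vehicle weight is associated with a change of between -4.1830 and -2.5086 mpg in fuel economy.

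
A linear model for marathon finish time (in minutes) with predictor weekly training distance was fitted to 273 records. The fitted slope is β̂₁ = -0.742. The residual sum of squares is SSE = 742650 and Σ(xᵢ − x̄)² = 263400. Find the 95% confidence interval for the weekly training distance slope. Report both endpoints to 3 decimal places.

(-0.943, -0.541)

MSE = SSE/(n − 2) = 742650/271 = 2740.41.
SE(β̂₁) = √(MSE/Sₓₓ) = √(2740.41/263400) = 0.102.
df = n − 2 = 271.
t* = t_{0.025, 271} = 1.968756.
Margin = t* × SE = 1.968756 × 0.102 = 0.20081.
CI: -0.742 ± 0.20081 → (-0.943, -0.541).
With 95% confidence, each one-unit increase in weekly training distance is associated with a change of between -0.943 and -0.541 minutes in marathon finish time.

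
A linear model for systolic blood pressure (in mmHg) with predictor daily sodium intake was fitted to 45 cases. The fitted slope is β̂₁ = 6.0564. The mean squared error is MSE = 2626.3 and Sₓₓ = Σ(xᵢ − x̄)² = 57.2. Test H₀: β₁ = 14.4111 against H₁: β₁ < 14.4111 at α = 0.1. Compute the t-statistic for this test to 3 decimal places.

t = -1.233

SE(β̂₁) = √(MSE/Sₓₓ) = √(2626.3/57.2) = 6.77601.
t = (6.0564 − 14.4111) / 6.77601 = -1.233.
df = n − 2 = 43.
One-sided p ≈ 0.1121, which is ≥ 0.1, so fail to reject H₀.
The data do not give significant evidence that the true slope on daily sodium intake is below 14.4111 mmHg per unit.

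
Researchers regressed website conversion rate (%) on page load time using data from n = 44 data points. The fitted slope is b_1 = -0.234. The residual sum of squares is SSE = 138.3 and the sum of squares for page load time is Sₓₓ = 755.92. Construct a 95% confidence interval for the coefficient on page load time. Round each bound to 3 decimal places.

(-0.367, -0.101)

MSE = SSE/(n − 2) = 138.3/42 = 3.29286.
SE(b_1) = √(MSE/Sₓₓ) = √(3.29286/755.92) = 0.0660007.
df = n − 2 = 42.
t* = t_{0.025, 42} = 2.018082.
Margin = t* × SE = 2.018082 × 0.0660007 = 0.13319.
CI: -0.234 ± 0.13319 → (-0.367, -0.101).
With 95% confidence, each one-unit increase in page load time is associated with a change of between -0.367 and -0.101 % in website conversion rate.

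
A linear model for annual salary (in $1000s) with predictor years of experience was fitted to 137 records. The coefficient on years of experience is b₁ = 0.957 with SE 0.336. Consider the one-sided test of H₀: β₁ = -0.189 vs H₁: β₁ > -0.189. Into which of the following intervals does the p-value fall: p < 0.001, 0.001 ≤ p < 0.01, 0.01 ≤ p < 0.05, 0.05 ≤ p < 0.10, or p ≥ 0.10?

p < 0.001

t = (0.957 − (-0.189)) / 0.336 = 3.411.
df = n − 2 = 137 − 2 = 135.
One-sided p = P(T_{135} > t) ≈ 0.0004.
So p < 0.001.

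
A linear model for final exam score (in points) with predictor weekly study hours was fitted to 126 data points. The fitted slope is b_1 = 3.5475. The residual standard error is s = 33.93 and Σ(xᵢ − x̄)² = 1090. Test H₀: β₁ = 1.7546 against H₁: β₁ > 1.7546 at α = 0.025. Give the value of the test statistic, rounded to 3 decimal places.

t = 1.745

SE(b_1) = s/√Sₓₓ = 33.93/√1090 = 1.02771.
t = (3.5475 − 1.7546) / 1.02771 = 1.745.
df = n − 2 = 124.
One-sided p ≈ 0.0418, which is ≥ 0.025, so fail to reject H₀.
The data do not give significant evidence that the true slope on weekly study hours exceeds 1.7546 points per unit.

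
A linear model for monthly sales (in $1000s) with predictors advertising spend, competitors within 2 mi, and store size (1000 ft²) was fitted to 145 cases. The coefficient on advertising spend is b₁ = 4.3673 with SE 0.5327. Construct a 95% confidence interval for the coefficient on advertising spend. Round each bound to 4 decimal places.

df = n − k − 1 = 145 − 3 − 1 = 141.
t* = t_{0.025, 141} = 1.976931.
Margin = t* × SE = 1.976931 × 0.5327 = 1.053111.
CI: 4.3673 ± 1.053111 → (3.3142, 5.4204).
With 95% confidence, each one-unit increase in advertising spend is associated with a change of between 3.3142 and 5.4204 $1000s in monthly sales, holding the other predictors fixed.

(3.3142, 5.4204)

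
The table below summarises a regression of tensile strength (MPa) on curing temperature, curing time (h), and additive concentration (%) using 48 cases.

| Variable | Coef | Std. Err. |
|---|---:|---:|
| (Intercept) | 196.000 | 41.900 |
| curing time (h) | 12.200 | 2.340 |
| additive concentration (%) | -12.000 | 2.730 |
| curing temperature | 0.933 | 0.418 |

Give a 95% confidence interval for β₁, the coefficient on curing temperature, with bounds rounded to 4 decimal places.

(0.0906, 1.7754)

Read off: b = 0.933, SE = 0.418 for curing temperature.
df = n − k − 1 = 48 − 3 − 1 = 44.
t* = t_{0.025, 44} = 2.015368.
Margin = t* × SE = 2.015368 × 0.418 = 0.842424.
CI: 0.933 ± 0.842424 → (0.0906, 1.7754).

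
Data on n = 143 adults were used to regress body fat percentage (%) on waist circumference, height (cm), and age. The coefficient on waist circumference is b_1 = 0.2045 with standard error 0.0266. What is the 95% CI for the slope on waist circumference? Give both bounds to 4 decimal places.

df = n − k − 1 = 143 − 3 − 1 = 139.
t* = t_{0.025, 139} = 1.977178.
Margin = t* × SE = 1.977178 × 0.0266 = 0.052593.
CI: 0.2045 ± 0.052593 → (0.1519, 0.2571).
With 95% confidence, each one-unit increase in waist circumference is associated with a change of between 0.1519 and 0.2571 % in body fat percentage, holding the other predictors fixed.

(0.1519, 0.2571)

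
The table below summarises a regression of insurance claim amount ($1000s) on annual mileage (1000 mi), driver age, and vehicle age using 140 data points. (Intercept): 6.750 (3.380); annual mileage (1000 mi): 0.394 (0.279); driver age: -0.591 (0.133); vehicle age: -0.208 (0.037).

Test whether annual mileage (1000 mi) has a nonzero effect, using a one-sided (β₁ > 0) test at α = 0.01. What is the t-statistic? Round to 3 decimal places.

Read off: b = 0.394, SE = 0.279 for annual mileage (1000 mi).
H₀: β₁ = 0 vs H₁: β₁ > 0.
t = 0.394 / 0.279 = 1.412.
df = n − k − 1 = 140 − 3 − 1 = 136.
One-sided p ≈ 0.0801, which is ≥ 0.01, so fail to reject H₀.
The data do not give significant evidence that the true slope on annual mileage (1000 mi) is positive, holding the other predictors fixed.

t = 1.412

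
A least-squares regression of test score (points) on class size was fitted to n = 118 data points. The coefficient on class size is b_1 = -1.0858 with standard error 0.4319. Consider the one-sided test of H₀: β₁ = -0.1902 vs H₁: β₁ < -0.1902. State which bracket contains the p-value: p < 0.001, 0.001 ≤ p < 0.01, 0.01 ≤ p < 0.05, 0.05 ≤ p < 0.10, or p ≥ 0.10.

t = (-1.0858 − (-0.1902)) / 0.4319 = -2.074.
df = n − 2 = 118 − 2 = 116.
One-sided p = P(T_{116} < t) ≈ 0.0202.
So 0.01 ≤ p < 0.05.

0.01 ≤ p < 0.05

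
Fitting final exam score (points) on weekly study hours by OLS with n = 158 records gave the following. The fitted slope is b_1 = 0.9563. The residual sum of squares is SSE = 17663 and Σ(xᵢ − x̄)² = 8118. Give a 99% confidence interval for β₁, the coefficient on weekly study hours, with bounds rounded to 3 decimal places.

(0.648, 1.264)

MSE = SSE/(n − 2) = 17663/156 = 113.224.
SE(b_1) = √(MSE/Sₓₓ) = √(113.224/8118) = 0.118099.
df = n − 2 = 156.
t* = t_{0.005, 156} = 2.607712.
Margin = t* × SE = 2.607712 × 0.118099 = 0.30797.
CI: 0.9563 ± 0.30797 → (0.648, 1.264).
With 99% confidence, each one-unit increase in weekly study hours is associated with a change of between 0.648 and 1.264 points in final exam score.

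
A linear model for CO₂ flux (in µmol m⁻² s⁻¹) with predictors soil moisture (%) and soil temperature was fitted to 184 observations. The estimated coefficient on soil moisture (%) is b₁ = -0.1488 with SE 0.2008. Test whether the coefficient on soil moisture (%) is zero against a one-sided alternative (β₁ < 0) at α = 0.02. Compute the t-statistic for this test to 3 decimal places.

H₀: β₁ = 0 vs H₁: β₁ < 0.
t = (b₁ − β₁⁰)/SE = -0.1488 / 0.2008 = -0.741.
df = n − k − 1 = 184 − 2 − 1 = 181.
One-sided p ≈ 0.2298, which is ≥ 0.02, so fail to reject H₀.
The data do not give significant evidence that the true slope on soil moisture (%) is negative, holding the other predictors fixed.

t = -0.741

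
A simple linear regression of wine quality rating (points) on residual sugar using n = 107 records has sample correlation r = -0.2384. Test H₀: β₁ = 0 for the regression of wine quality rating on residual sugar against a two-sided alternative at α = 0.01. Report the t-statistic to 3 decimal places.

t = r·√(n − 2)/√(1 − r²) = -0.2384·√105/√0.943165 = -2.515.
df = n − 2 = 105.
Two-sided p ≈ 0.0134, which is ≥ 0.01, so fail to reject H₀.
The data do not give significant evidence of a linear association between residual sugar and wine quality rating.

t = -2.515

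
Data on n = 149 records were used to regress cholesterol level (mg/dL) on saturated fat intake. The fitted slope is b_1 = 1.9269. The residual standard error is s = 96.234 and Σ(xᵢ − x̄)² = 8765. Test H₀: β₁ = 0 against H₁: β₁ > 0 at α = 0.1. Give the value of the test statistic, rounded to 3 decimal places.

SE(b_1) = s/√Sₓₓ = 96.234/√8765 = 1.0279.
t = 1.9269 / 1.0279 = 1.875.
df = n − 2 = 147.
One-sided p ≈ 0.0314, which is < 0.1, so reject H₀.
There is evidence that the true slope on saturated fat intake is positive.

t = 1.875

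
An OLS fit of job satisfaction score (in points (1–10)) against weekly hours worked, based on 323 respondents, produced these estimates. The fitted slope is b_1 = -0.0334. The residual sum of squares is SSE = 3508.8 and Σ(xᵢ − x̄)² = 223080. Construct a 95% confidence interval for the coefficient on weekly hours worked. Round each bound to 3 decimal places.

MSE = SSE/(n − 2) = 3508.8/321 = 10.9308.
SE(b_1) = √(MSE/Sₓₓ) = √(10.9308/223080) = 0.00699997.
df = n − 2 = 321.
t* = t_{0.025, 321} = 1.967382.
Margin = t* × SE = 1.967382 × 0.00699997 = 0.01377.
CI: -0.0334 ± 0.01377 → (-0.047, -0.020).
With 95% confidence, each one-unit increase in weekly hours worked is associated with a change of between -0.047 and -0.020 points (1–10) in job satisfaction score.

(-0.047, -0.020)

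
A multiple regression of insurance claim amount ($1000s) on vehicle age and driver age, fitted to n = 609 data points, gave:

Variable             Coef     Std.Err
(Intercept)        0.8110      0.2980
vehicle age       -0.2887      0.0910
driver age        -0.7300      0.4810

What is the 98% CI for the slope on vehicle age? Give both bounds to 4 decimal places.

Read off: b = -0.2887, SE = 0.0910 for vehicle age.
df = n − k − 1 = 609 − 2 − 1 = 606.
t* = t_{0.01, 606} = 2.332517.
Margin = t* × SE = 2.332517 × 0.0910 = 0.212259.
CI: -0.2887 ± 0.212259 → (-0.5010, -0.0764).

(-0.5010, -0.0764)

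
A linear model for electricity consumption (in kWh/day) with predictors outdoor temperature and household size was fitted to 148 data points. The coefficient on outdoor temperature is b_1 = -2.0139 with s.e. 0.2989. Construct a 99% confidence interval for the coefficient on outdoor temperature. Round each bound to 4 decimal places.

(-2.7941, -1.2337)

df = n − k − 1 = 148 − 2 − 1 = 145.
t* = t_{0.005, 145} = 2.610161.
Margin = t* × SE = 2.610161 × 0.2989 = 0.780177.
CI: -2.0139 ± 0.780177 → (-2.7941, -1.2337).
With 99% confidence, each one-unit increase in outdoor temperature is associated with a change of between -2.7941 and -1.2337 kWh/day in electricity consumption, holding the other predictors fixed.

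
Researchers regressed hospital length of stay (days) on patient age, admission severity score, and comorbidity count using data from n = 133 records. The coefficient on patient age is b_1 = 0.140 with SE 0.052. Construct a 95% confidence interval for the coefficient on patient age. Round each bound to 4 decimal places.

df = n − k − 1 = 133 − 3 − 1 = 129.
t* = t_{0.025, 129} = 1.978524.
Margin = t* × SE = 1.978524 × 0.052 = 0.102883.
CI: 0.140 ± 0.102883 → (0.0371, 0.2429).
With 95% confidence, each one-unit increase in patient age is associated with a change of between 0.0371 and 0.2429 days in hospital length of stay, holding the other predictors fixed.

(0.0371, 0.2429)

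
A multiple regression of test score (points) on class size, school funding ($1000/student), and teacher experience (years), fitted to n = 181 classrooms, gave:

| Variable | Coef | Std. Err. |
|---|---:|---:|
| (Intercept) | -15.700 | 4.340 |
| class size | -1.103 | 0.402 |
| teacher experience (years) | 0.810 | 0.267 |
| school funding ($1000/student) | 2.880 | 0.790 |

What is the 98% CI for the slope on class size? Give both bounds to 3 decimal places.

Read off: b = -1.103, SE = 0.402 for class size.
df = n − k − 1 = 181 − 3 − 1 = 177.
t* = t_{0.01, 177} = 2.3476.
Margin = t* × SE = 2.3476 × 0.402 = 0.94374.
CI: -1.103 ± 0.94374 → (-2.047, -0.159).

(-2.047, -0.159)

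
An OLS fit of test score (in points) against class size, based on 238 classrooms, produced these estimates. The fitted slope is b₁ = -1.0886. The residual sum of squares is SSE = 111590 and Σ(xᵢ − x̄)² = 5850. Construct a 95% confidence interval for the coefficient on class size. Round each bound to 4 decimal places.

MSE = SSE/(n − 2) = 111590/236 = 472.839.
SE(b₁) = √(MSE/Sₓₓ) = √(472.839/5850) = 0.284301.
df = n − 2 = 236.
t* = t_{0.025, 236} = 1.970067.
Margin = t* × SE = 1.970067 × 0.284301 = 0.560092.
CI: -1.0886 ± 0.560092 → (-1.6487, -0.5285).
With 95% confidence, each one-unit increase in class size is associated with a change of between -1.6487 and -0.5285 points in test score.

(-1.6487, -0.5285)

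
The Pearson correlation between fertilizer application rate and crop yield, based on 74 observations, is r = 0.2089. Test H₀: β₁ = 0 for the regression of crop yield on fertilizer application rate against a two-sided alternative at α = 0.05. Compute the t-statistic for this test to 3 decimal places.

t = r·√(n − 2)/√(1 − r²) = 0.2089·√72/√0.956361 = 1.813.
df = n − 2 = 72.
Two-sided p ≈ 0.0741, which is ≥ 0.05, so fail to reject H₀.
The data do not give significant evidence of a linear association between fertilizer application rate and crop yield.

t = 1.813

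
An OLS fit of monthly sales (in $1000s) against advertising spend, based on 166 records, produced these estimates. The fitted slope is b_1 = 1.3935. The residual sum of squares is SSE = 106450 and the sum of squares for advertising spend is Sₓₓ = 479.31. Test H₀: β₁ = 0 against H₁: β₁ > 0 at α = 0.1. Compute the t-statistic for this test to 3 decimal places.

MSE = SSE/(n − 2) = 106450/164 = 649.085.
SE(b_1) = √(MSE/Sₓₓ) = √(649.085/479.31) = 1.1637.
t = 1.3935 / 1.1637 = 1.197.
df = n − 2 = 164.
One-sided p ≈ 0.1164, which is ≥ 0.1, so fail to reject H₀.
The data do not give significant evidence that the true slope on advertising spend is positive.

t = 1.197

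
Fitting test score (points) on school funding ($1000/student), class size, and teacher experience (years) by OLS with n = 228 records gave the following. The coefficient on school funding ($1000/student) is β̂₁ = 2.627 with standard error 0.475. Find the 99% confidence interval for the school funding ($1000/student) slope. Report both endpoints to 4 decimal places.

(1.3930, 3.8610)

df = n − k − 1 = 228 − 3 − 1 = 224.
t* = t_{0.005, 224} = 2.597955.
Margin = t* × SE = 2.597955 × 0.475 = 1.234029.
CI: 2.627 ± 1.234029 → (1.3930, 3.8610).
With 99% confidence, each one-unit increase in school funding ($1000/student) is associated with a change of between 1.3930 and 3.8610 points in test score, holding the other predictors fixed.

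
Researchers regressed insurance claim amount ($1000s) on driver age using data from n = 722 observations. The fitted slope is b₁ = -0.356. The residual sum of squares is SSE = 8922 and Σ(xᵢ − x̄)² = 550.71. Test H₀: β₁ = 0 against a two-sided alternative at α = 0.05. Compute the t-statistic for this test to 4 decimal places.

t = -2.3733

MSE = SSE/(n − 2) = 8922/720 = 12.3917.
SE(b₁) = √(MSE/Sₓₓ) = √(12.3917/550.71) = 0.150004.
t = -0.356 / 0.150004 = -2.3733.
df = n − 2 = 720.
Two-sided p ≈ 0.0179, which is < 0.05, so reject H₀.
There is evidence that driver age is associated with insurance claim amount.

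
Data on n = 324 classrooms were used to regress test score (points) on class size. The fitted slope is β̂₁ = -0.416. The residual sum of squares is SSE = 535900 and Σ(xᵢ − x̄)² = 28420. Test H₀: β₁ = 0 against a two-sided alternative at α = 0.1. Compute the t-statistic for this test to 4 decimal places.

t = -1.7191

MSE = SSE/(n − 2) = 535900/322 = 1664.29.
SE(β̂₁) = √(MSE/Sₓₓ) = √(1664.29/28420) = 0.241992.
t = -0.416 / 0.241992 = -1.7191.
df = n − 2 = 322.
Two-sided p ≈ 0.0866, which is < 0.1, so reject H₀.
There is evidence that class size is associated with test score.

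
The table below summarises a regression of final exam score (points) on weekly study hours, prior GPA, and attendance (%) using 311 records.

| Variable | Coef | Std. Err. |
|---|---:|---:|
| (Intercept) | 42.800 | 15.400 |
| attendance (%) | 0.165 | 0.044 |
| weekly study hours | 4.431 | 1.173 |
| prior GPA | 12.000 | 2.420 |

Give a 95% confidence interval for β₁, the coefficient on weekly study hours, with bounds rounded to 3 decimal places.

(2.123, 6.739)

Read off: b = 4.431, SE = 1.173 for weekly study hours.
df = n − k − 1 = 311 − 3 − 1 = 307.
t* = t_{0.025, 307} = 1.967721.
Margin = t* × SE = 1.967721 × 1.173 = 2.30814.
CI: 4.431 ± 2.30814 → (2.123, 6.739).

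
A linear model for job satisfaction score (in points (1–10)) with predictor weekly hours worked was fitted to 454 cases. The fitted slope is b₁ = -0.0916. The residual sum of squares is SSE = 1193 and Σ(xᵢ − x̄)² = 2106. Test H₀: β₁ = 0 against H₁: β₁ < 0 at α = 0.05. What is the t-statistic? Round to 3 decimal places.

MSE = SSE/(n − 2) = 1193/452 = 2.63938.
SE(b₁) = √(MSE/Sₓₓ) = √(2.63938/2106) = 0.0354015.
t = -0.0916 / 0.0354015 = -2.587.
df = n − 2 = 452.
One-sided p ≈ 0.0050, which is < 0.05, so reject H₀.
There is evidence that the true slope on weekly hours worked is negative.

t = -2.587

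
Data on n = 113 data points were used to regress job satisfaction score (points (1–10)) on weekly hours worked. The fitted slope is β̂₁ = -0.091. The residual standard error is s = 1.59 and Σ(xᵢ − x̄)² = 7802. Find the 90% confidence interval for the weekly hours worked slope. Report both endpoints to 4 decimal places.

(-0.1209, -0.0611)

SE(β̂₁) = s/√Sₓₓ = 1.59/√7802 = 0.0180009.
df = n − 2 = 111.
t* = t_{0.05, 111} = 1.658697.
Margin = t* × SE = 1.658697 × 0.0180009 = 0.029858.
CI: -0.091 ± 0.029858 → (-0.1209, -0.0611).
With 90% confidence, each one-unit increase in weekly hours worked is associated with a change of between -0.1209 and -0.0611 points (1–10) in job satisfaction score.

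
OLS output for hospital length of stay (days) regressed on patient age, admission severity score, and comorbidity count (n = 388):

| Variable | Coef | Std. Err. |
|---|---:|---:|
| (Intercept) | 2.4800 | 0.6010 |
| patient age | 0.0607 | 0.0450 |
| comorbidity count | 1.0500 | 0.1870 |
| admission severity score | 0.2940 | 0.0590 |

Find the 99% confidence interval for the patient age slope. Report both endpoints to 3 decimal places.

(-0.056, 0.177)

Read off: b = 0.0607, SE = 0.0450 for patient age.
df = n − k − 1 = 388 − 3 − 1 = 384.
t* = t_{0.005, 384} = 2.588693.
Margin = t* × SE = 2.588693 × 0.0450 = 0.11649.
CI: 0.0607 ± 0.11649 → (-0.056, 0.177).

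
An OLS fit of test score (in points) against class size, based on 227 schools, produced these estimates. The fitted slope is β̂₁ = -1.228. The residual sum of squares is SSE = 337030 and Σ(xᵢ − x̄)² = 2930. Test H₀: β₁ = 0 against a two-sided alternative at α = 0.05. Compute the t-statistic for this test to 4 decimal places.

MSE = SSE/(n − 2) = 337030/225 = 1497.91.
SE(β̂₁) = √(MSE/Sₓₓ) = √(1497.91/2930) = 0.715005.
t = -1.228 / 0.715005 = -1.7175.
df = n − 2 = 225.
Two-sided p ≈ 0.0873, which is ≥ 0.05, so fail to reject H₀.
The data do not give significant evidence of an association between class size and test score.

t = -1.7175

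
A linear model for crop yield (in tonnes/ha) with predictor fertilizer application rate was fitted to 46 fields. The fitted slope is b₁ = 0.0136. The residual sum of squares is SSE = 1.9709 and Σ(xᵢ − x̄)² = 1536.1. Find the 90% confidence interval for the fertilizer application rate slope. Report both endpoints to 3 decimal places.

(0.005, 0.023)

MSE = SSE/(n − 2) = 1.9709/44 = 0.0447932.
SE(b₁) = √(MSE/Sₓₓ) = √(0.0447932/1536.1) = 0.00540003.
df = n − 2 = 44.
t* = t_{0.05, 44} = 1.68023.
Margin = t* × SE = 1.68023 × 0.00540003 = 0.00907.
CI: 0.0136 ± 0.00907 → (0.005, 0.023).
With 90% confidence, each one-unit increase in fertilizer application rate is associated with a change of between 0.005 and 0.023 tonnes/ha in crop yield.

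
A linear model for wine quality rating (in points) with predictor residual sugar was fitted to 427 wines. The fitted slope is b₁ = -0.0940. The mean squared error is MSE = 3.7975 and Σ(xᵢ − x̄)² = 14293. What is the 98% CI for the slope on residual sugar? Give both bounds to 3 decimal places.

SE(b₁) = √(MSE/Sₓₓ) = √(3.7975/14293) = 0.0163.
df = n − 2 = 425.
t* = t_{0.01, 425} = 2.335154.
Margin = t* × SE = 2.335154 × 0.0163 = 0.03806.
CI: -0.0940 ± 0.03806 → (-0.132, -0.056).
With 98% confidence, each one-unit increase in residual sugar is associated with a change of between -0.132 and -0.056 points in wine quality rating.

(-0.132, -0.056)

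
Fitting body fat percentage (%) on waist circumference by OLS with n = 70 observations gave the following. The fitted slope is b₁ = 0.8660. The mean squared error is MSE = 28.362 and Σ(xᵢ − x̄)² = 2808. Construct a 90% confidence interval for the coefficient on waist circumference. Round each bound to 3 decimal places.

(0.698, 1.034)

SE(b₁) = √(MSE/Sₓₓ) = √(28.362/2808) = 0.100501.
df = n − 2 = 68.
t* = t_{0.05, 68} = 1.667572.
Margin = t* × SE = 1.667572 × 0.100501 = 0.16759.
CI: 0.8660 ± 0.16759 → (0.698, 1.034).
With 90% confidence, each one-unit increase in waist circumference is associated with a change of between 0.698 and 1.034 % in body fat percentage.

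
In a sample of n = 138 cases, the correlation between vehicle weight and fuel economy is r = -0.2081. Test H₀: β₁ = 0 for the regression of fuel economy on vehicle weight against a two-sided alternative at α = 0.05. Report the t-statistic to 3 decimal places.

t = r·√(n − 2)/√(1 − r²) = -0.2081·√136/√0.956694 = -2.481.
df = n − 2 = 136.
Two-sided p ≈ 0.0143, which is < 0.05, so reject H₀.
There is evidence of a linear association between vehicle weight and fuel economy.

t = -2.481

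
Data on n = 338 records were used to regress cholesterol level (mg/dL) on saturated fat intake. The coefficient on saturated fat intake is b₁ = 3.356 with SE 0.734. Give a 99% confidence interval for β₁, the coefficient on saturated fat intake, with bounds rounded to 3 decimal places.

(1.455, 5.257)

df = n − 2 = 338 − 2 = 336.
t* = t_{0.005, 336} = 2.59054.
Margin = t* × SE = 2.59054 × 0.734 = 1.90146.
CI: 3.356 ± 1.90146 → (1.455, 5.257).
With 99% confidence, each one-unit increase in saturated fat intake is associated with a change of between 1.455 and 5.257 mg/dL in cholesterol level.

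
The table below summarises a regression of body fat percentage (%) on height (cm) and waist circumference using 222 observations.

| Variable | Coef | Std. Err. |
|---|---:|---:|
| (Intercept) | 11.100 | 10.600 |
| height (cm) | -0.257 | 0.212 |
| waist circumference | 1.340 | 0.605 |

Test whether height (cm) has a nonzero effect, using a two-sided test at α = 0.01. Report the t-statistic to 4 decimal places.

Read off: b = -0.257, SE = 0.212 for height (cm).
H₀: β₁ = 0 vs H₁: β₁ ≠ 0.
t = -0.257 / 0.212 = -1.2123.
df = n − k − 1 = 222 − 2 − 1 = 219.
Two-sided p ≈ 0.2267, which is ≥ 0.01, so fail to reject H₀.
The data do not give significant evidence of an association between height (cm) and body fat percentage, after adjusting for the other predictors.

t = -1.2123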